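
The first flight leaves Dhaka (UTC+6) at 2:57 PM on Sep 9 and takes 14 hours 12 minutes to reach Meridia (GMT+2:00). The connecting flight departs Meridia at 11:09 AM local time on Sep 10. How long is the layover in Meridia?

10 hours

Convert departure to UTC: 2:57 PM − 6:00 = 8:57 AM UTC on Sep 9.
Add 14 hours 12 minutes flight time → 11:09 PM UTC.
Meridia is UTC+2:00, so local arrival = 11:09 PM + 2:00 = 1:09 AM on Sep 10.
Layover = 11:09 AM − 1:09 AM = 10 hours.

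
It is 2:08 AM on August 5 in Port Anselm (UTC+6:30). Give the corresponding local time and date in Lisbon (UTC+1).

8:38 PM on Aug 4

In UTC: 2:08 AM − 6:30 = 7:38 PM on Aug 4.
Lisbon is UTC+1:00: 7:38 PM + 1:00 = 8:38 PM on Aug 4.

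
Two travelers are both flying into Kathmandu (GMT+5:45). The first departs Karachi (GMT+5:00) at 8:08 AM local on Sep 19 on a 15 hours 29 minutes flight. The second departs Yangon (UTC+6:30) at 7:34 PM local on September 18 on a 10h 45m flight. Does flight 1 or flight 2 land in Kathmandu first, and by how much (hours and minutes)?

the second, by 18 hours 48 minutes

Flight 1 in UTC: 8:08 AM − 5:00 = 3:08 AM on Sep 19.
+15 hours 29 minutes → arrive 6:37 PM UTC on Sep 19.
Flight 2 in UTC: 7:34 PM − 6:30 = 1:04 PM on Sep 18.
+10 hours and 45 minutes → arrive 11:49 PM UTC on Sep 18.
Flight 2 lands earlier by 18 hours 48 minutes.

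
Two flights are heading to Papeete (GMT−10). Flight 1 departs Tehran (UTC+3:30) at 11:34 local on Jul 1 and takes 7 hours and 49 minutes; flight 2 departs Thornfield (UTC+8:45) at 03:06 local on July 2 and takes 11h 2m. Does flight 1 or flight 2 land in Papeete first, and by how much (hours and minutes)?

the first, by 13 hours 30 minutes

Flight 1 in UTC: 11:34 − 3:30 = 08:04 on Jul 1.
+7 hours and 49 minutes → arrive 15:53 UTC on Jul 1.
Flight 2 in UTC: 03:06 − 8:45 = 18:21 on Jul 1.
+11 hours and 2 minutes → arrive 05:23 UTC on Jul 2.
Flight 1 lands earlier by 13 hours 30 minutes.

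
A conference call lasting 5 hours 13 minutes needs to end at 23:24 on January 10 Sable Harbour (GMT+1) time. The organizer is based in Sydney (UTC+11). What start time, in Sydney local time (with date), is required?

04:11 on January 11

Target end time in UTC: 23:24 − 1:00 = 22:24 on Jan 10.
Subtract 5 hours and 13 minutes → start 17:11 UTC on Jan 10.
Sydney is UTC+11:00: 17:11 + 11:00 = 04:11 on Jan 11.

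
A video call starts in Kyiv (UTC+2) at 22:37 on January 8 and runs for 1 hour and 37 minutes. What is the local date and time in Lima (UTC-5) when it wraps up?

Convert start to UTC: 22:37 − 2:00 = 20:37 UTC on Jan 8.
Add 1 hour 37 minutes duration → 22:14 UTC.
Lima is UTC−5:00, so local end time = 22:14 − 5:00 = 17:14 on Jan 8.

17:14 on January 8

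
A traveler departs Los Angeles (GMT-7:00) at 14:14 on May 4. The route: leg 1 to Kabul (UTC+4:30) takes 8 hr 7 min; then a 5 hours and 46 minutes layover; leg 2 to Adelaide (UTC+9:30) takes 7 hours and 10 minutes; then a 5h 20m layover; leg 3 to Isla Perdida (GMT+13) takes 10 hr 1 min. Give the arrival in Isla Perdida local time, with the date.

22:38 on May 6

Convert departure to UTC: 14:14 + 7:00 = 21:14 UTC on May 4.
Add 8 hours and 7 minutes leg 1 → 05:21 UTC (May 5).
Add 5 hours 46 minutes layover in Kabul → 11:07 UTC.
Add 7 hours 10 minutes leg 2 → 18:17 UTC.
Add 5 hours and 20 minutes layover in Adelaide → 23:37 UTC.
Add 10 hours 1 minute leg 3 → 09:38 UTC (May 6).
Isla Perdida is UTC+13:00, so local arrival = 09:38 + 13:00 = 22:38 on May 6.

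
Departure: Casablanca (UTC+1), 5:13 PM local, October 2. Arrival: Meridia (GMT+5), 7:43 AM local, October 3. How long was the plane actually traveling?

Departure in UTC: 5:13 PM − 1:00 = 4:13 PM on Oct 2.
Arrival in UTC: 7:43 AM − 5:00 = 2:43 AM on Oct 3.
Elapsed = 2:43 AM − 4:13 PM (+1 day) = 10 hours 30 minutes.

10 hours 30 minutes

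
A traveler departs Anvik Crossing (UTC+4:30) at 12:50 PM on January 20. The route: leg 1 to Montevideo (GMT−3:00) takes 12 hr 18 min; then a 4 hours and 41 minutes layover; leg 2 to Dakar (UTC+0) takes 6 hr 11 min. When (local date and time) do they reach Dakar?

Convert departure to UTC: 12:50 PM − 4:30 = 8:20 AM UTC on Jan 20.
Add 12 hours and 18 minutes leg 1 → 8:38 PM UTC.
Add 4 hours 41 minutes layover in Montevideo → 1:19 AM UTC (Jan 21).
Add 6 hours 11 minutes leg 2 → 7:30 AM UTC.
Dakar is UTC+0, so local arrival is the same: 7:30 AM on Jan 21.

7:30 AM on Jan 21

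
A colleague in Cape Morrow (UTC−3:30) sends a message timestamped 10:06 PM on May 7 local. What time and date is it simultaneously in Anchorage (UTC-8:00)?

In UTC: 10:06 PM + 3:30 = 1:36 AM on May 8.
Anchorage is UTC−8:00: 1:36 AM − 8:00 = 5:36 PM on May 7.

5:36 PM on May 7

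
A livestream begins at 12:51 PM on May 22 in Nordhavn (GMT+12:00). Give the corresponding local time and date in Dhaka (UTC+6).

Dhaka is 6:00 behind Nordhavn.
Shift by the zone difference: 12:51 PM − 6:00 = 6:51 AM on May 22 in Dhaka.

6:51 AM on May 22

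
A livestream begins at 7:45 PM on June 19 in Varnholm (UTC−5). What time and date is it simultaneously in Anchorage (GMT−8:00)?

4:45 PM on Jun 19

In UTC: 7:45 PM + 5:00 = 12:45 AM on Jun 20.
Anchorage is UTC−8:00: 12:45 AM − 8:00 = 4:45 PM on Jun 19.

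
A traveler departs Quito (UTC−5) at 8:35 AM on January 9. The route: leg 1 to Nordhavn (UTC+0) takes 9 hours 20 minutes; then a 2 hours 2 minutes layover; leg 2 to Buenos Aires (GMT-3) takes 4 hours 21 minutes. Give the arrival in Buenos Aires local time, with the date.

2:18 AM on Jan 10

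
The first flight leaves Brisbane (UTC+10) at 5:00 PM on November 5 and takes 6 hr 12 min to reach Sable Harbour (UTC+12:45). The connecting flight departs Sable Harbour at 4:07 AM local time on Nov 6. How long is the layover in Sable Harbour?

2 hours 10 minutes

Convert departure to UTC: 5:00 PM − 10:00 = 7:00 AM UTC on Nov 5.
Add 6 hours 12 minutes flight time → 1:12 PM UTC.
Sable Harbour is UTC+12:45, so local arrival = 1:12 PM + 12:45 = 1:57 AM on Nov 6.
Layover = 4:07 AM − 1:57 AM = 2 hours 10 minutes.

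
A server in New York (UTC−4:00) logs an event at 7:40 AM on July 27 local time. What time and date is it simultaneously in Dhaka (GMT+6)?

In UTC: 7:40 AM + 4:00 = 11:40 AM on Jul 27.
Dhaka is UTC+6:00: 11:40 AM + 6:00 = 5:40 PM on Jul 27.

5:40 PM on July 27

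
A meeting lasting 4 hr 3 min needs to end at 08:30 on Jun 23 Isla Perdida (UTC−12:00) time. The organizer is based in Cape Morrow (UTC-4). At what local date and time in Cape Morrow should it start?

12:27 on Jun 23

Target end time in UTC: 08:30 + 12:00 = 20:30 on Jun 23.
Subtract 4 hours and 3 minutes → start 16:27 UTC on Jun 23.
Cape Morrow is UTC−4:00: 16:27 − 4:00 = 12:27 on Jun 23.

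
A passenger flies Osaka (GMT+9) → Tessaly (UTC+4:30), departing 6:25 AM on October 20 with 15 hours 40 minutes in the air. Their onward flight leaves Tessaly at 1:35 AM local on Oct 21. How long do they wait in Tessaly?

8 hours

Convert departure to UTC: 6:25 AM − 9:00 = 9:25 PM UTC on Oct 19.
Add 15 hours 40 minutes flight time → 1:05 PM UTC (Oct 20).
Tessaly is UTC+4:30, so local arrival = 1:05 PM + 4:30 = 5:35 PM on Oct 20.
Layover = 1:35 AM − 5:35 PM (+1 day) = 8 hours.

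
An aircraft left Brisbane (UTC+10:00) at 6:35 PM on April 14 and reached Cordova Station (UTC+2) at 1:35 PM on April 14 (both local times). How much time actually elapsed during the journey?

Departure in UTC: 6:35 PM − 10:00 = 8:35 AM on Apr 14.
Arrival in UTC: 1:35 PM − 2:00 = 11:35 AM on Apr 14.
Elapsed = 11:35 AM − 8:35 AM = 3 hours.

3 hours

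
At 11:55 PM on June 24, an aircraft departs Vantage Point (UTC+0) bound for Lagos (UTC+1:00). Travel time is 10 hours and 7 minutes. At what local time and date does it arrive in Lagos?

11:02 AM on June 25

Vantage Point is at UTC+0, so departure is already 11:55 PM UTC on Jun 24.
Add 10 hours and 7 minutes travel time → 10:02 AM UTC (Jun 25).
Lagos is UTC+1:00, so local arrival = 10:02 AM + 1:00 = 11:02 AM on Jun 25.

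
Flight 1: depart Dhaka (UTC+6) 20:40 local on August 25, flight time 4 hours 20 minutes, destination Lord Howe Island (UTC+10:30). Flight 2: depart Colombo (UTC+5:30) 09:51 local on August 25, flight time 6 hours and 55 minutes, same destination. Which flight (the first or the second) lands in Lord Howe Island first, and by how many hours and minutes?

the second, by 7 hours 44 minutes

Flight 1 in UTC: 20:40 − 6:00 = 14:40 on Aug 25.
+4 hours 20 minutes → arrive 19:00 UTC on Aug 25.
Flight 2 in UTC: 09:51 − 5:30 = 04:21 on Aug 25.
+6 hours 55 minutes → arrive 11:16 UTC on Aug 25.
Flight 2 lands earlier by 7 hours 44 minutes.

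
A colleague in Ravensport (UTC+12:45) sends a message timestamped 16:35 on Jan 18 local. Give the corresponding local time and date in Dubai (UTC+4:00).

07:50 on January 18

Dubai is 8:45 behind Ravensport.
Shift by the zone difference: 16:35 − 8:45 = 07:50 on Jan 18 in Dubai.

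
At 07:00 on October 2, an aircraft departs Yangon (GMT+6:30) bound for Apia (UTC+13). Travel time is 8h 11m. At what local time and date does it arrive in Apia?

21:41 on Oct 2

Apia is 6:30 ahead of Yangon.
After 8 hours and 11 minutes it is 15:11 in Yangon.
Shift by the zone difference: 15:11 + 6:30 = 21:41 on Oct 2 in Apia.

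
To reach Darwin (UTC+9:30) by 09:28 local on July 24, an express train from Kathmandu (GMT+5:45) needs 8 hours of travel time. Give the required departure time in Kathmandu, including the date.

Target arrival in UTC: 09:28 − 9:30 = 23:58 on Jul 23.
Subtract 8 hours → departure 15:58 UTC on Jul 23.
Kathmandu is UTC+5:45: 15:58 + 5:45 = 21:43 on Jul 23.

21:43 on July 23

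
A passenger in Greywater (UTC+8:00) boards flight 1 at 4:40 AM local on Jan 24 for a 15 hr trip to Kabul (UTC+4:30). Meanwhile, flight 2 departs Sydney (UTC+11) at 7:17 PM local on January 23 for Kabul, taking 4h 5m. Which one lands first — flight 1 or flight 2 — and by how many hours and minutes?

Flight 1 in UTC: 4:40 AM − 8:00 = 8:40 PM on Jan 23.
+15 hours → arrive 11:40 AM UTC on Jan 24.
Flight 2 in UTC: 7:17 PM − 11:00 = 8:17 AM on Jan 23.
+4 hours 5 minutes → arrive 12:22 PM UTC on Jan 23.
Flight 2 lands earlier by 23 hours 18 minutes.

the second, by 23 hours 18 minutes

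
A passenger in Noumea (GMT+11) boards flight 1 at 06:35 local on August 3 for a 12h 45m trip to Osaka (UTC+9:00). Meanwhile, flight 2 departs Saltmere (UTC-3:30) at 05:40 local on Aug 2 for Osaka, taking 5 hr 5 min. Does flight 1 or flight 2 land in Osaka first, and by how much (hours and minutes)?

Flight 1 in UTC: 06:35 − 11:00 = 19:35 on Aug 2.
+12 hours 45 minutes → arrive 08:20 UTC on Aug 3.
Flight 2 in UTC: 05:40 + 3:30 = 09:10 on Aug 2.
+5 hours 5 minutes → arrive 14:15 UTC on Aug 2.
Flight 2 lands earlier by 18 hours 5 minutes.

the second, by 18 hours 5 minutes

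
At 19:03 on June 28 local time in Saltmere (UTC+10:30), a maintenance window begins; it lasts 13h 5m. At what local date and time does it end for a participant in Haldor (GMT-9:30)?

12:08 on June 28

Convert start to UTC: 19:03 − 10:30 = 08:33 UTC on Jun 28.
Add 13 hours 5 minutes duration → 21:38 UTC.
Haldor is UTC−9:30, so local end time = 21:38 − 9:30 = 12:08 on Jun 28.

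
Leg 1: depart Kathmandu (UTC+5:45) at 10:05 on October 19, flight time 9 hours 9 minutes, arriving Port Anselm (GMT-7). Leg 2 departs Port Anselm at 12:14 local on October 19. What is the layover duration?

5 hours 45 minutes

Convert departure to UTC: 10:05 − 5:45 = 04:20 UTC on Oct 19.
Add 9 hours and 9 minutes flight time → 13:29 UTC.
Port Anselm is UTC−7:00, so local arrival = 13:29 − 7:00 = 06:29 on Oct 19.
Layover = 12:14 − 06:29 = 5 hours 45 minutes.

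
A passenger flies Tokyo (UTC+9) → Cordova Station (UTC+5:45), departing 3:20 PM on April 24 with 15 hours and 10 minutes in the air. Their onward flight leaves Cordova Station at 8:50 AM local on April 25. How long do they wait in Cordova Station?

5 hours 35 minutes

Convert departure to UTC: 3:20 PM − 9:00 = 6:20 AM UTC on Apr 24.
Add 15 hours 10 minutes flight time → 9:30 PM UTC.
Cordova Station is UTC+5:45, so local arrival = 9:30 PM + 5:45 = 3:15 AM on Apr 25.
Layover = 8:50 AM − 3:15 AM = 5 hours 35 minutes.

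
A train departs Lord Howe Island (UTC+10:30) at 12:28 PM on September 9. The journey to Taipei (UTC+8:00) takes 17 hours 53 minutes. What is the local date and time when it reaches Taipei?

Taipei is 2:30 behind Lord Howe Island.
After 17 hours 53 minutes it is 6:21 AM (Sep 10) in Lord Howe Island.
Shift by the zone difference: 6:21 AM − 2:30 = 3:51 AM on Sep 10 in Taipei.

3:51 AM on Sep 10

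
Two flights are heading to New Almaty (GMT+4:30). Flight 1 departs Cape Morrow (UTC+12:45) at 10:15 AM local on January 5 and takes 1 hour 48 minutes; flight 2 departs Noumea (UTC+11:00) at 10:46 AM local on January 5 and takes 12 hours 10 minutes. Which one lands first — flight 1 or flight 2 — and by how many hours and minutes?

Flight 1 in UTC: 10:15 AM − 12:45 = 9:30 PM on Jan 4.
+1 hour 48 minutes → arrive 11:18 PM UTC on Jan 4.
Flight 2 in UTC: 10:46 AM − 11:00 = 11:46 PM on Jan 4.
+12 hours 10 minutes → arrive 11:56 AM UTC on Jan 5.
Flight 1 lands earlier by 12 hours 38 minutes.

the first, by 12 hours 38 minutes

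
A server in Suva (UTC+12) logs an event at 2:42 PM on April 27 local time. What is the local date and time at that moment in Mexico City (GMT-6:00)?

In UTC: 2:42 PM − 12:00 = 2:42 AM on Apr 27.
Mexico City is UTC−6:00: 2:42 AM − 6:00 = 8:42 PM on Apr 26.

8:42 PM on April 26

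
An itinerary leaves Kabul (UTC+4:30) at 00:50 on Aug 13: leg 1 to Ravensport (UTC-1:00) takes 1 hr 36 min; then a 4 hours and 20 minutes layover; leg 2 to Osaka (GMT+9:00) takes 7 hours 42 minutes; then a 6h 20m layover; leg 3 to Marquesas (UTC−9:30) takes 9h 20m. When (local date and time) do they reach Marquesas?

Convert departure to UTC: 00:50 − 4:30 = 20:20 UTC on Aug 12.
Add 1 hour 36 minutes leg 1 → 21:56 UTC.
Add 4 hours 20 minutes layover in Ravensport → 02:16 UTC (Aug 13).
Add 7 hours and 42 minutes leg 2 → 09:58 UTC.
Add 6 hours and 20 minutes layover in Osaka → 16:18 UTC.
Add 9 hours and 20 minutes leg 3 → 01:38 UTC (Aug 14).
Marquesas is UTC−9:30, so local arrival = 01:38 − 9:30 = 16:08 on Aug 13.

16:08 on August 13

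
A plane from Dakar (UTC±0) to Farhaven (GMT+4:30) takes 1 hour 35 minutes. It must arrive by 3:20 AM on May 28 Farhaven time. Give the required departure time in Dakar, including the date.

Target arrival in UTC: 3:20 AM − 4:30 = 10:50 PM on May 27.
Subtract 1 hour 35 minutes → departure 9:15 PM UTC on May 27.
Dakar is UTC+0, so departure is 9:15 PM on May 27.

9:15 PM on May 27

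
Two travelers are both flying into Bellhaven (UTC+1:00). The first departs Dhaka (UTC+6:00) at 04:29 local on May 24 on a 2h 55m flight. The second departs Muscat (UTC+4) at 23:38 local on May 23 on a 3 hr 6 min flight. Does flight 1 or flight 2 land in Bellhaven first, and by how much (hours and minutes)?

the second, by 2 hours 40 minutes

Flight 1 in UTC: 04:29 − 6:00 = 22:29 on May 23.
+2 hours and 55 minutes → arrive 01:24 UTC on May 24.
Flight 2 in UTC: 23:38 − 4:00 = 19:38 on May 23.
+3 hours and 6 minutes → arrive 22:44 UTC on May 23.
Flight 2 lands earlier by 2 hours 40 minutes.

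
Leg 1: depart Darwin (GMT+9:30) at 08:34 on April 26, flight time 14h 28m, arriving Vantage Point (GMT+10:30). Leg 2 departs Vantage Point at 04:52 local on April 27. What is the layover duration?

4 hours 50 minutes

Convert departure to UTC: 08:34 − 9:30 = 23:04 UTC on Apr 25.
Add 14 hours 28 minutes flight time → 13:32 UTC (Apr 26).
Vantage Point is UTC+10:30, so local arrival = 13:32 + 10:30 = 00:02 on Apr 27.
Layover = 04:52 − 00:02 = 4 hours 50 minutes.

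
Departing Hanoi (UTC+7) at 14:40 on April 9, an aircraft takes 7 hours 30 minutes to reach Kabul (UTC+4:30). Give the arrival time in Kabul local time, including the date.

19:40 on April 9

Convert departure to UTC: 14:40 − 7:00 = 07:40 UTC on Apr 9.
Add 7 hours 30 minutes travel time → 15:10 UTC.
Kabul is UTC+4:30, so local arrival = 15:10 + 4:30 = 19:40 on Apr 9.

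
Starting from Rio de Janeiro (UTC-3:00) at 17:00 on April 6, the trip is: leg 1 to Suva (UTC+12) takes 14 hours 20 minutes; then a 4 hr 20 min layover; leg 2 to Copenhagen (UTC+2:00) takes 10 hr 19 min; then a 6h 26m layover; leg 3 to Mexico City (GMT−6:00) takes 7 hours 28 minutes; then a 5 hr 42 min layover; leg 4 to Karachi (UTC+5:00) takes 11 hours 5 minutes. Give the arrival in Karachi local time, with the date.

12:40 on April 9

Convert departure to UTC: 17:00 + 3:00 = 20:00 UTC on Apr 6.
Add 14 hours 20 minutes leg 1 → 10:20 UTC (Apr 7).
Add 4 hours and 20 minutes layover in Suva → 14:40 UTC.
Add 10 hours 19 minutes leg 2 → 00:59 UTC (Apr 8).
Add 6 hours and 26 minutes layover in Copenhagen → 07:25 UTC.
Add 7 hours 28 minutes leg 3 → 14:53 UTC.
Add 5 hours 42 minutes layover in Mexico City → 20:35 UTC.
Add 11 hours and 5 minutes leg 4 → 07:40 UTC (Apr 9).
Karachi is UTC+5:00, so local arrival = 07:40 + 5:00 = 12:40 on Apr 9.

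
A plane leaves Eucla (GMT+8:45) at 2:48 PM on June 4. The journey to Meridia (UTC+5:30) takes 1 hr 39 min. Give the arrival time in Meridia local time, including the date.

Convert departure to UTC: 2:48 PM − 8:45 = 6:03 AM UTC on Jun 4.
Add 1 hour and 39 minutes travel time → 7:42 AM UTC.
Meridia is UTC+5:30, so local arrival = 7:42 AM + 5:30 = 1:12 PM on Jun 4.

1:12 PM on June 4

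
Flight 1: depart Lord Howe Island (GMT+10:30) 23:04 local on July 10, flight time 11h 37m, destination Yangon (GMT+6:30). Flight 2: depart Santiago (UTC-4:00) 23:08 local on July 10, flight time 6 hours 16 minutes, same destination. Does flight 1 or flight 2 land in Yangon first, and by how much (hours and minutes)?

Flight 1 in UTC: 23:04 − 10:30 = 12:34 on Jul 10.
+11 hours 37 minutes → arrive 00:11 UTC on Jul 11.
Flight 2 in UTC: 23:08 + 4:00 = 03:08 on Jul 11.
+6 hours 16 minutes → arrive 09:24 UTC on Jul 11.
Flight 1 lands earlier by 9 hours 13 minutes.

the first, by 9 hours 13 minutes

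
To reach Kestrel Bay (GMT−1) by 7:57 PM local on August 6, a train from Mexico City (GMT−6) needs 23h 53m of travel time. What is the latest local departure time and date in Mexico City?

Target arrival in UTC: 7:57 PM + 1:00 = 8:57 PM on Aug 6.
Subtract 23 hours 53 minutes → departure 9:04 PM UTC on Aug 5.
Mexico City is UTC−6:00: 9:04 PM − 6:00 = 3:04 PM on Aug 5.

3:04 PM on August 5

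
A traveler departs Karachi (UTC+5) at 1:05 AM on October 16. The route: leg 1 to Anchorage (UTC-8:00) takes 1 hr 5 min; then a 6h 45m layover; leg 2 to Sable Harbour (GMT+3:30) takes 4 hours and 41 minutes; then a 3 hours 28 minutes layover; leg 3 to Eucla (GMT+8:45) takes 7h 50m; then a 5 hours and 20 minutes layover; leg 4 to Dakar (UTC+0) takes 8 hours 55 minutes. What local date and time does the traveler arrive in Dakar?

10:09 AM on Oct 17

Convert departure to UTC: 1:05 AM − 5:00 = 8:05 PM UTC on Oct 15.
Add 1 hour and 5 minutes leg 1 → 9:10 PM UTC.
Add 6 hours 45 minutes layover in Anchorage → 3:55 AM UTC (Oct 16).
Add 4 hours and 41 minutes leg 2 → 8:36 AM UTC.
Add 3 hours 28 minutes layover in Sable Harbour → 12:04 PM UTC.
Add 7 hours 50 minutes leg 3 → 7:54 PM UTC.
Add 5 hours 20 minutes layover in Eucla → 1:14 AM UTC (Oct 17).
Add 8 hours and 55 minutes leg 4 → 10:09 AM UTC.
Dakar is UTC+0, so local arrival is the same: 10:09 AM on Oct 17.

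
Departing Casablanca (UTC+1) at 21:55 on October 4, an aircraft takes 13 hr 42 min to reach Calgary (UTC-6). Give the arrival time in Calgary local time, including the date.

Convert departure to UTC: 21:55 − 1:00 = 20:55 UTC on Oct 4.
Add 13 hours 42 minutes travel time → 10:37 UTC (Oct 5).
Calgary is UTC−6:00, so local arrival = 10:37 − 6:00 = 04:37 on Oct 5.

04:37 on October 5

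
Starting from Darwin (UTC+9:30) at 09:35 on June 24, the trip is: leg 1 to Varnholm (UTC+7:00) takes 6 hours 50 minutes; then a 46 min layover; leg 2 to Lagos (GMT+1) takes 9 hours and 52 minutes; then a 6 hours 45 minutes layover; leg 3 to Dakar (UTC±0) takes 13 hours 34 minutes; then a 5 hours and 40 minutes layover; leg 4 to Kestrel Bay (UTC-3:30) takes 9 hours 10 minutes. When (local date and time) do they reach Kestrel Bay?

Convert departure to UTC: 09:35 − 9:30 = 00:05 UTC on Jun 24.
Add 6 hours 50 minutes leg 1 → 06:55 UTC.
Add 46 minutes layover in Varnholm → 07:41 UTC.
Add 9 hours and 52 minutes leg 2 → 17:33 UTC.
Add 6 hours and 45 minutes layover in Lagos → 00:18 UTC (Jun 25).
Add 13 hours 34 minutes leg 3 → 13:52 UTC.
Add 5 hours 40 minutes layover in Dakar → 19:32 UTC.
Add 9 hours 10 minutes leg 4 → 04:42 UTC (Jun 26).
Kestrel Bay is UTC−3:30, so local arrival = 04:42 − 3:30 = 01:12 on Jun 26.

01:12 on June 26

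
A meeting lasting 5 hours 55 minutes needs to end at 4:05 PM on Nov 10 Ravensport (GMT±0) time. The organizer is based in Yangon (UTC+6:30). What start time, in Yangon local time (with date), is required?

4:40 PM on Nov 10

Target end time is already UTC: 4:05 PM on Nov 10.
Subtract 5 hours 55 minutes → start 10:10 AM UTC on Nov 10.
Yangon is UTC+6:30: 10:10 AM + 6:30 = 4:40 PM on Nov 10.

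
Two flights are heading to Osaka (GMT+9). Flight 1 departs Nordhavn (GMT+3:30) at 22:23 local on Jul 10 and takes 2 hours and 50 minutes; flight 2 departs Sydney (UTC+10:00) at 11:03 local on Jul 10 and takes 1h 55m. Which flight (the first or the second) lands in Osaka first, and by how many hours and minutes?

the second, by 18 hours 45 minutes

Flight 1 in UTC: 22:23 − 3:30 = 18:53 on Jul 10.
+2 hours and 50 minutes → arrive 21:43 UTC on Jul 10.
Flight 2 in UTC: 11:03 − 10:00 = 01:03 on Jul 10.
+1 hour 55 minutes → arrive 02:58 UTC on Jul 10.
Flight 2 lands earlier by 18 hours 45 minutes.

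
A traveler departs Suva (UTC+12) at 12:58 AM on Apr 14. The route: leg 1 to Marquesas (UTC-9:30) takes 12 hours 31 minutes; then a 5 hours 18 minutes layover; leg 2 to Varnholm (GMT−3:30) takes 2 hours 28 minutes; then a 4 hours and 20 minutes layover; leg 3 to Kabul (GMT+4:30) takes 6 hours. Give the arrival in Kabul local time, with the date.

12:05 AM on April 15

Convert departure to UTC: 12:58 AM − 12:00 = 12:58 PM UTC on Apr 13.
Add 12 hours 31 minutes leg 1 → 1:29 AM UTC (Apr 14).
Add 5 hours 18 minutes layover in Marquesas → 6:47 AM UTC.
Add 2 hours 28 minutes leg 2 → 9:15 AM UTC.
Add 4 hours 20 minutes layover in Varnholm → 1:35 PM UTC.
Add 6 hours leg 3 → 7:35 PM UTC.
Kabul is UTC+4:30, so local arrival = 7:35 PM + 4:30 = 12:05 AM on Apr 15.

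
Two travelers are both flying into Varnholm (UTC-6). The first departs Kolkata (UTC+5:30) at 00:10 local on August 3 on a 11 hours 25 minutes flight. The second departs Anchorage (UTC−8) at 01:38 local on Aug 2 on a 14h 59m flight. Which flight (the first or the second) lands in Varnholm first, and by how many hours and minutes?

Flight 1 in UTC: 00:10 − 5:30 = 18:40 on Aug 2.
+11 hours and 25 minutes → arrive 06:05 UTC on Aug 3.
Flight 2 in UTC: 01:38 + 8:00 = 09:38 on Aug 2.
+14 hours 59 minutes → arrive 00:37 UTC on Aug 3.
Flight 2 lands earlier by 5 hours 28 minutes.

the second, by 5 hours 28 minutes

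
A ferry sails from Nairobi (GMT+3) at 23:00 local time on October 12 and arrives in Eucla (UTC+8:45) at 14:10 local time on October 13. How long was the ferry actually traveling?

Eucla is 5:45 ahead of Nairobi.
Clock-face elapsed time (ignoring zones) is 15 hours 10 minutes.
Actual elapsed = 15 hours 10 minutes − 5:45 = 9 hours 25 minutes.

9 hours 25 minutes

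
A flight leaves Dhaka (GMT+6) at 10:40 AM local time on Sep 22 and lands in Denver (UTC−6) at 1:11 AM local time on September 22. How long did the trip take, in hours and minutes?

Departure in UTC: 10:40 AM − 6:00 = 4:40 AM on Sep 22.
Arrival in UTC: 1:11 AM + 6:00 = 7:11 AM on Sep 22.
Elapsed = 7:11 AM − 4:40 AM = 2 hours 31 minutes.

2 hours 31 minutes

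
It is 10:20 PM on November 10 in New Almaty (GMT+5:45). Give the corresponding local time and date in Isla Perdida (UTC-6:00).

In UTC: 10:20 PM − 5:45 = 4:35 PM on Nov 10.
Isla Perdida is UTC−6:00: 4:35 PM − 6:00 = 10:35 AM on Nov 10.

10:35 AM on November 10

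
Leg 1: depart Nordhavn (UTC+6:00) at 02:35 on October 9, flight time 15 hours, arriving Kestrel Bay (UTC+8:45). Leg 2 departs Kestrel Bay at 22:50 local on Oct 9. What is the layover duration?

2 hours 30 minutes

Convert departure to UTC: 02:35 − 6:00 = 20:35 UTC on Oct 8.
Add 15 hours flight time → 11:35 UTC (Oct 9).
Kestrel Bay is UTC+8:45, so local arrival = 11:35 + 8:45 = 20:20 on Oct 9.
Layover = 22:50 − 20:20 = 2 hours 30 minutes.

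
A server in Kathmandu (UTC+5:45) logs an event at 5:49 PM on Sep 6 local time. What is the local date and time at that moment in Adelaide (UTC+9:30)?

Adelaide is 3:45 ahead of Kathmandu.
Shift by the zone difference: 5:49 PM + 3:45 = 9:34 PM on Sep 6 in Adelaide.

9:34 PM on Sep 6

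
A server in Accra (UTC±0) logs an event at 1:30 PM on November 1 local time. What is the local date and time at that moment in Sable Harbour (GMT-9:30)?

Accra is UTC+0 so that is 1:30 PM UTC.
Sable Harbour is UTC−9:30: 1:30 PM − 9:30 = 4:00 AM on Nov 1.

4:00 AM on Nov 1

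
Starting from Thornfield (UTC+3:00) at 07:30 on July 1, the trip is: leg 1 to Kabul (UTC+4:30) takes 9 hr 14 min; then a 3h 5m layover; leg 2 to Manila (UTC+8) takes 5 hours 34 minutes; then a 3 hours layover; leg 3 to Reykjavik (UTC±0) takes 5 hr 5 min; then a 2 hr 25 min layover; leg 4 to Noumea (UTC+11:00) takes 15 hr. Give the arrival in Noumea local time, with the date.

Convert departure to UTC: 07:30 − 3:00 = 04:30 UTC on Jul 1.
Add 9 hours 14 minutes leg 1 → 13:44 UTC.
Add 3 hours 5 minutes layover in Kabul → 16:49 UTC.
Add 5 hours and 34 minutes leg 2 → 22:23 UTC.
Add 3 hours layover in Manila → 01:23 UTC (Jul 2).
Add 5 hours 5 minutes leg 3 → 06:28 UTC.
Add 2 hours and 25 minutes layover in Reykjavik → 08:53 UTC.
Add 15 hours leg 4 → 23:53 UTC.
Noumea is UTC+11:00, so local arrival = 23:53 + 11:00 = 10:53 on Jul 3.

10:53 on Jul 3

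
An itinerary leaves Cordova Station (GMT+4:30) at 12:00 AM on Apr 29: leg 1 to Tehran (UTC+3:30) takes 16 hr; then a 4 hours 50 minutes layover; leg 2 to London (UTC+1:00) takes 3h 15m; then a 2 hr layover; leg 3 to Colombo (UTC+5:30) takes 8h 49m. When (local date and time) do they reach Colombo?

11:54 AM on Apr 30

Convert departure to UTC: 12:00 AM − 4:30 = 7:30 PM UTC on Apr 28.
Add 16 hours leg 1 → 11:30 AM UTC (Apr 29).
Add 4 hours 50 minutes layover in Tehran → 4:20 PM UTC.
Add 3 hours 15 minutes leg 2 → 7:35 PM UTC.
Add 2 hours layover in London → 9:35 PM UTC.
Add 8 hours and 49 minutes leg 3 → 6:24 AM UTC (Apr 30).
Colombo is UTC+5:30, so local arrival = 6:24 AM + 5:30 = 11:54 AM on Apr 30.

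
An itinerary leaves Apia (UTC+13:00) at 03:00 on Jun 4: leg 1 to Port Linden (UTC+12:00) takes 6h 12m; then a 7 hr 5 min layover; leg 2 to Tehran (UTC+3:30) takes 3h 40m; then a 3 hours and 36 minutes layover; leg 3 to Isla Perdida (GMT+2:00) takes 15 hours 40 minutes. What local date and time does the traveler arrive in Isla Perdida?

Convert departure to UTC: 03:00 − 13:00 = 14:00 UTC on Jun 3.
Add 6 hours and 12 minutes leg 1 → 20:12 UTC.
Add 7 hours 5 minutes layover in Port Linden → 03:17 UTC (Jun 4).
Add 3 hours 40 minutes leg 2 → 06:57 UTC.
Add 3 hours 36 minutes layover in Tehran → 10:33 UTC.
Add 15 hours and 40 minutes leg 3 → 02:13 UTC (Jun 5).
Isla Perdida is UTC+2:00, so local arrival = 02:13 + 2:00 = 04:13 on Jun 5.

04:13 on June 5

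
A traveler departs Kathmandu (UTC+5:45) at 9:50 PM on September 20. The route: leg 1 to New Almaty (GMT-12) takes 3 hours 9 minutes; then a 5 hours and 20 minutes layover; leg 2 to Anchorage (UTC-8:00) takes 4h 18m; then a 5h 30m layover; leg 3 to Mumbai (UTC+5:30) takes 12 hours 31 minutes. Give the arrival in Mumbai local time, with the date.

4:23 AM on Sep 22

Convert departure to UTC: 9:50 PM − 5:45 = 4:05 PM UTC on Sep 20.
Add 3 hours 9 minutes leg 1 → 7:14 PM UTC.
Add 5 hours and 20 minutes layover in New Almaty → 12:34 AM UTC (Sep 21).
Add 4 hours 18 minutes leg 2 → 4:52 AM UTC.
Add 5 hours and 30 minutes layover in Anchorage → 10:22 AM UTC.
Add 12 hours 31 minutes leg 3 → 10:53 PM UTC.
Mumbai is UTC+5:30, so local arrival = 10:53 PM + 5:30 = 4:23 AM on Sep 22.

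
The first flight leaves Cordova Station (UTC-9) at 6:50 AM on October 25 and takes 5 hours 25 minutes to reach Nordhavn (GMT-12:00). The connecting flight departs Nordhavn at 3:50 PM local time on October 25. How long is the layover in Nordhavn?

Convert departure to UTC: 6:50 AM + 9:00 = 3:50 PM UTC on Oct 25.
Add 5 hours 25 minutes flight time → 9:15 PM UTC.
Nordhavn is UTC−12:00, so local arrival = 9:15 PM − 12:00 = 9:15 AM on Oct 25.
Layover = 3:50 PM − 9:15 AM = 6 hours 35 minutes.

6 hours 35 minutes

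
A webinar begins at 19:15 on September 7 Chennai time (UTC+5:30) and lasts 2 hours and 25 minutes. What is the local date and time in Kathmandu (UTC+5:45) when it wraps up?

21:55 on September 7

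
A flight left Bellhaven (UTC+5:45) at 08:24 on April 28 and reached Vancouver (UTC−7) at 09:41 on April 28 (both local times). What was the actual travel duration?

14 hours 2 minutes

Departure in UTC: 08:24 − 5:45 = 02:39 on Apr 28.
Arrival in UTC: 09:41 + 7:00 = 16:41 on Apr 28.
Elapsed = 16:41 − 02:39 = 14 hours 2 minutes.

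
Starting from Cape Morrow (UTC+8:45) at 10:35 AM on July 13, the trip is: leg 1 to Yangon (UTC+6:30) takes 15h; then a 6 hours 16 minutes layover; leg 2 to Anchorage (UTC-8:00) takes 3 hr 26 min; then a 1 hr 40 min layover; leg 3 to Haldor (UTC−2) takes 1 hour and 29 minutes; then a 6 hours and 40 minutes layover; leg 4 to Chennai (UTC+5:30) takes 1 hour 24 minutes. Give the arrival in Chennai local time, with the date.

Convert departure to UTC: 10:35 AM − 8:45 = 1:50 AM UTC on Jul 13.
Add 15 hours leg 1 → 4:50 PM UTC.
Add 6 hours and 16 minutes layover in Yangon → 11:06 PM UTC.
Add 3 hours and 26 minutes leg 2 → 2:32 AM UTC (Jul 14).
Add 1 hour and 40 minutes layover in Anchorage → 4:12 AM UTC.
Add 1 hour 29 minutes leg 3 → 5:41 AM UTC.
Add 6 hours 40 minutes layover in Haldor → 12:21 PM UTC.
Add 1 hour and 24 minutes leg 4 → 1:45 PM UTC.
Chennai is UTC+5:30, so local arrival = 1:45 PM + 5:30 = 7:15 PM on Jul 14.

7:15 PM on July 14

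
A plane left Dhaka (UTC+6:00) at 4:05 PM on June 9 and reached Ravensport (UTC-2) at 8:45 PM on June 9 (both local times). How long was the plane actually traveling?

12 hours 40 minutes

Ravensport is 8:00 behind Dhaka.
Clock-face elapsed time (ignoring zones) is 4 hours 40 minutes.
Actual elapsed = 4 hours 40 minutes + 8:00 = 12 hours 40 minutes.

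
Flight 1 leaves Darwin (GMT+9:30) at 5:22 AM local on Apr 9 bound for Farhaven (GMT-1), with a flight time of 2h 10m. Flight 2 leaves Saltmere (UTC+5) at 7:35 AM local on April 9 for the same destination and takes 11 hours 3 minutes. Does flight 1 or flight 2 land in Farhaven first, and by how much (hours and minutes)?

the first, by 15 hours 36 minutes

Flight 1 in UTC: 5:22 AM − 9:30 = 7:52 PM on Apr 8.
+2 hours and 10 minutes → arrive 10:02 PM UTC on Apr 8.
Flight 2 in UTC: 7:35 AM − 5:00 = 2:35 AM on Apr 9.
+11 hours 3 minutes → arrive 1:38 PM UTC on Apr 9.
Flight 1 lands earlier by 15 hours 36 minutes.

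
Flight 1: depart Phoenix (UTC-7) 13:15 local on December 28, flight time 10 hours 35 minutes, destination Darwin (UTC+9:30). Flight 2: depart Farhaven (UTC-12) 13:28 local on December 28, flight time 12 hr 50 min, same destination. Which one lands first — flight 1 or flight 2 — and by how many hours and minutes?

Flight 1 in UTC: 13:15 + 7:00 = 20:15 on Dec 28.
+10 hours and 35 minutes → arrive 06:50 UTC on Dec 29.
Flight 2 in UTC: 13:28 + 12:00 = 01:28 on Dec 29.
+12 hours 50 minutes → arrive 14:18 UTC on Dec 29.
Flight 1 lands earlier by 7 hours 28 minutes.

the first, by 7 hours 28 minutes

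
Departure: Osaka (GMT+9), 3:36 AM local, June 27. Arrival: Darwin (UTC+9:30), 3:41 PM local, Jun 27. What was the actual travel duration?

11 hours 35 minutes

Darwin is 0:30 ahead of Osaka.
Clock-face elapsed time (ignoring zones) is 12 hours 5 minutes.
Actual elapsed = 12 hours 5 minutes − 0:30 = 11 hours 35 minutes.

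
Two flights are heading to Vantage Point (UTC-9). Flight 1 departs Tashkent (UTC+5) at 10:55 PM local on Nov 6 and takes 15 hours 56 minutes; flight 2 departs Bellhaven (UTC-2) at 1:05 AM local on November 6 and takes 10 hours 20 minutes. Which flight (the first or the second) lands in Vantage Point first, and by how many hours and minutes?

Flight 1 in UTC: 10:55 PM − 5:00 = 5:55 PM on Nov 6.
+15 hours 56 minutes → arrive 9:51 AM UTC on Nov 7.
Flight 2 in UTC: 1:05 AM + 2:00 = 3:05 AM on Nov 6.
+10 hours and 20 minutes → arrive 1:25 PM UTC on Nov 6.
Flight 2 lands earlier by 20 hours 26 minutes.

the second, by 20 hours 26 minutes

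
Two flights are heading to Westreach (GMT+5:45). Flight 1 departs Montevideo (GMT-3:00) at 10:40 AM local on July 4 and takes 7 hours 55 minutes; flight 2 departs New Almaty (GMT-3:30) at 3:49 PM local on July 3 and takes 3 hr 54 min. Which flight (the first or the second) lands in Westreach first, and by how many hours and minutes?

the second, by 22 hours 22 minutes

Flight 1 in UTC: 10:40 AM + 3:00 = 1:40 PM on Jul 4.
+7 hours and 55 minutes → arrive 9:35 PM UTC on Jul 4.
Flight 2 in UTC: 3:49 PM + 3:30 = 7:19 PM on Jul 3.
+3 hours and 54 minutes → arrive 11:13 PM UTC on Jul 3.
Flight 2 lands earlier by 22 hours 22 minutes.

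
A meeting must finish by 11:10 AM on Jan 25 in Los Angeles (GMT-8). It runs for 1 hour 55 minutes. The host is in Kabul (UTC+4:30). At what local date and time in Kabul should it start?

Target end time in UTC: 11:10 AM + 8:00 = 7:10 PM on Jan 25.
Subtract 1 hour and 55 minutes → start 5:15 PM UTC on Jan 25.
Kabul is UTC+4:30: 5:15 PM + 4:30 = 9:45 PM on Jan 25.

9:45 PM on Jan 25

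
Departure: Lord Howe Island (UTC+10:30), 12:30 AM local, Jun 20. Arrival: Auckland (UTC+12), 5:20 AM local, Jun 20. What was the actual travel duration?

3 hours 20 minutes

Auckland is 1:30 ahead of Lord Howe Island.
Clock-face elapsed time (ignoring zones) is 4 hours 50 minutes.
Actual elapsed = 4 hours 50 minutes − 1:30 = 3 hours 20 minutes.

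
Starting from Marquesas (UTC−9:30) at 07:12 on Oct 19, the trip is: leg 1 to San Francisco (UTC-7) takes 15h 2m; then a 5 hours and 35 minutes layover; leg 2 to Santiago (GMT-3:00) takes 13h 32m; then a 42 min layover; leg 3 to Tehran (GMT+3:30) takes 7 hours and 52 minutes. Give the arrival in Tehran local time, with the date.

14:55 on October 21

Convert departure to UTC: 07:12 + 9:30 = 16:42 UTC on Oct 19.
Add 15 hours 2 minutes leg 1 → 07:44 UTC (Oct 20).
Add 5 hours 35 minutes layover in San Francisco → 13:19 UTC.
Add 13 hours and 32 minutes leg 2 → 02:51 UTC (Oct 21).
Add 42 minutes layover in Santiago → 03:33 UTC.
Add 7 hours 52 minutes leg 3 → 11:25 UTC.
Tehran is UTC+3:30, so local arrival = 11:25 + 3:30 = 14:55 on Oct 21.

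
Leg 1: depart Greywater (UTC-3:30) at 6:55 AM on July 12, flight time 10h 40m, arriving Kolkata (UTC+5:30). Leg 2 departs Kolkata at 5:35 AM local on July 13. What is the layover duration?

Convert departure to UTC: 6:55 AM + 3:30 = 10:25 AM UTC on Jul 12.
Add 10 hours and 40 minutes flight time → 9:05 PM UTC.
Kolkata is UTC+5:30, so local arrival = 9:05 PM + 5:30 = 2:35 AM on Jul 13.
Layover = 5:35 AM − 2:35 AM = 3 hours.

3 hours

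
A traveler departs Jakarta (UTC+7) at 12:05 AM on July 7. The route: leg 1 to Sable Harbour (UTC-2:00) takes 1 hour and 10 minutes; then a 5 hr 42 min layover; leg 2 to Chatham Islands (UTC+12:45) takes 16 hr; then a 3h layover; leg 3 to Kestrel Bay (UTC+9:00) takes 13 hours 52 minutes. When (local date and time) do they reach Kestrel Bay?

Convert departure to UTC: 12:05 AM − 7:00 = 5:05 PM UTC on Jul 6.
Add 1 hour 10 minutes leg 1 → 6:15 PM UTC.
Add 5 hours 42 minutes layover in Sable Harbour → 11:57 PM UTC.
Add 16 hours leg 2 → 3:57 PM UTC (Jul 7).
Add 3 hours layover in Chatham Islands → 6:57 PM UTC.
Add 13 hours 52 minutes leg 3 → 8:49 AM UTC (Jul 8).
Kestrel Bay is UTC+9:00, so local arrival = 8:49 AM + 9:00 = 5:49 PM on Jul 8.

5:49 PM on Jul 8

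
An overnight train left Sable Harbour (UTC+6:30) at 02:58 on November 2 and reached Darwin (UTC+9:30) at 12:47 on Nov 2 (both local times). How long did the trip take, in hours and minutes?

6 hours 49 minutes

Departure in UTC: 02:58 − 6:30 = 20:28 on Nov 1.
Arrival in UTC: 12:47 − 9:30 = 03:17 on Nov 2.
Elapsed = 03:17 − 20:28 (+1 day) = 6 hours 49 minutes.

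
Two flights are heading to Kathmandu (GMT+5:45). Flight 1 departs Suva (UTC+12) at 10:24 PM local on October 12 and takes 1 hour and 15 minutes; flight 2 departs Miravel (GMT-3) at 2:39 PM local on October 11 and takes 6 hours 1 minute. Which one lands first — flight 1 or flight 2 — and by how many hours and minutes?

the second, by 11 hours 59 minutes

Flight 1 in UTC: 10:24 PM − 12:00 = 10:24 AM on Oct 12.
+1 hour 15 minutes → arrive 11:39 AM UTC on Oct 12.
Flight 2 in UTC: 2:39 PM + 3:00 = 5:39 PM on Oct 11.
+6 hours and 1 minute → arrive 11:40 PM UTC on Oct 11.
Flight 2 lands earlier by 11 hours 59 minutes.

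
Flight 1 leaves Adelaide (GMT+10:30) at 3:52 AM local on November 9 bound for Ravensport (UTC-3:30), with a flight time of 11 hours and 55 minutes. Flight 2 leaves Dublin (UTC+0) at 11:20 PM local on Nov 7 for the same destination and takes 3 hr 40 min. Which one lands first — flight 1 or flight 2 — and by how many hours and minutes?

Flight 1 in UTC: 3:52 AM − 10:30 = 5:22 PM on Nov 8.
+11 hours 55 minutes → arrive 5:17 AM UTC on Nov 9.
Flight 2 departs at 11:20 PM UTC (Nov 7).
+3 hours 40 minutes → arrive 3:00 AM UTC on Nov 8.
Flight 2 lands earlier by 26 hours 17 minutes.

the second, by 26 hours 17 minutes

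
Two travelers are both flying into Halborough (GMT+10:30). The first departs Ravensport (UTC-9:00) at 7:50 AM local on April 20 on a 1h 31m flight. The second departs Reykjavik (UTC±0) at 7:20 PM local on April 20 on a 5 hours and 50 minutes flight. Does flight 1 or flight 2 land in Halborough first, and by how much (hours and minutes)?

Flight 1 in UTC: 7:50 AM + 9:00 = 4:50 PM on Apr 20.
+1 hour and 31 minutes → arrive 6:21 PM UTC on Apr 20.
Flight 2 departs at 7:20 PM UTC (Apr 20).
+5 hours 50 minutes → arrive 1:10 AM UTC on Apr 21.
Flight 1 lands earlier by 6 hours 49 minutes.

the first, by 6 hours 49 minutes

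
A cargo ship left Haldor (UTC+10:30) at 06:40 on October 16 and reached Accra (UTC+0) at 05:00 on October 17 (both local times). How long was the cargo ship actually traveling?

Departure in UTC: 06:40 − 10:30 = 20:10 on Oct 15.
Arrival is already UTC: 05:00 on Oct 17.
Elapsed = 05:00 − 20:10 (+2 days) = 32 hours 50 minutes.

32 hours 50 minutes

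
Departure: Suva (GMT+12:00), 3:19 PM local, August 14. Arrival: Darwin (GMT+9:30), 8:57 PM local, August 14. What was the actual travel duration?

8 hours 8 minutes

Departure in UTC: 3:19 PM − 12:00 = 3:19 AM on Aug 14.
Arrival in UTC: 8:57 PM − 9:30 = 11:27 AM on Aug 14.
Elapsed = 11:27 AM − 3:19 AM = 8 hours 8 minutes.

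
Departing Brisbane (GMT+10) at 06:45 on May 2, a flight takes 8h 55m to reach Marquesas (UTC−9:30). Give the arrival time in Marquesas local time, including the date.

Convert departure to UTC: 06:45 − 10:00 = 20:45 UTC on May 1.
Add 8 hours and 55 minutes travel time → 05:40 UTC (May 2).
Marquesas is UTC−9:30, so local arrival = 05:40 − 9:30 = 20:10 on May 1.

20:10 on May 1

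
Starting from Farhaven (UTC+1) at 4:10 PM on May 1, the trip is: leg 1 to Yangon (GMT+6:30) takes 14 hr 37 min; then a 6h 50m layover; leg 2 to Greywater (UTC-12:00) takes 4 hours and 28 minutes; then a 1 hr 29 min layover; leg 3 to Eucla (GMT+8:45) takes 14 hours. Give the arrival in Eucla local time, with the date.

Convert departure to UTC: 4:10 PM − 1:00 = 3:10 PM UTC on May 1.
Add 14 hours and 37 minutes leg 1 → 5:47 AM UTC (May 2).
Add 6 hours and 50 minutes layover in Yangon → 12:37 PM UTC.
Add 4 hours and 28 minutes leg 2 → 5:05 PM UTC.
Add 1 hour and 29 minutes layover in Greywater → 6:34 PM UTC.
Add 14 hours leg 3 → 8:34 AM UTC (May 3).
Eucla is UTC+8:45, so local arrival = 8:34 AM + 8:45 = 5:19 PM on May 3.

5:19 PM on May 3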